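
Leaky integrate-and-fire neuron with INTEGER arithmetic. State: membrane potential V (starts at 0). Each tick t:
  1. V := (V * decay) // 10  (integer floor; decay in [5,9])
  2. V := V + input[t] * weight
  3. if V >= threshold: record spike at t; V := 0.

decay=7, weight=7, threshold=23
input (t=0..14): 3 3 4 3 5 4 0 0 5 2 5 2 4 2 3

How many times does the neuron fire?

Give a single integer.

Answer: 8

Derivation:
t=0: input=3 -> V=21
t=1: input=3 -> V=0 FIRE
t=2: input=4 -> V=0 FIRE
t=3: input=3 -> V=21
t=4: input=5 -> V=0 FIRE
t=5: input=4 -> V=0 FIRE
t=6: input=0 -> V=0
t=7: input=0 -> V=0
t=8: input=5 -> V=0 FIRE
t=9: input=2 -> V=14
t=10: input=5 -> V=0 FIRE
t=11: input=2 -> V=14
t=12: input=4 -> V=0 FIRE
t=13: input=2 -> V=14
t=14: input=3 -> V=0 FIRE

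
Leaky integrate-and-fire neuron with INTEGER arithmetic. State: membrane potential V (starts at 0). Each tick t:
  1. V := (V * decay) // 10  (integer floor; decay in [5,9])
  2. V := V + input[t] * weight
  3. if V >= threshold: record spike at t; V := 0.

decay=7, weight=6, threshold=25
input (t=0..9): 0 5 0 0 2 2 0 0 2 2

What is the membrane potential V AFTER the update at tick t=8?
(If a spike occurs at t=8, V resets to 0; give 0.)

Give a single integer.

t=0: input=0 -> V=0
t=1: input=5 -> V=0 FIRE
t=2: input=0 -> V=0
t=3: input=0 -> V=0
t=4: input=2 -> V=12
t=5: input=2 -> V=20
t=6: input=0 -> V=14
t=7: input=0 -> V=9
t=8: input=2 -> V=18
t=9: input=2 -> V=24

Answer: 18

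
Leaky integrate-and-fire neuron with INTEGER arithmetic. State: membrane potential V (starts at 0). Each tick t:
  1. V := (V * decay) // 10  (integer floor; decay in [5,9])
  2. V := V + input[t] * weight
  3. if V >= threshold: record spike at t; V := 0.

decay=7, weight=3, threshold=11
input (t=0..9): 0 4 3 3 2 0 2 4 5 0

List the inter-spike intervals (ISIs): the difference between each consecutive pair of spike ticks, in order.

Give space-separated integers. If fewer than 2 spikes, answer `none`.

t=0: input=0 -> V=0
t=1: input=4 -> V=0 FIRE
t=2: input=3 -> V=9
t=3: input=3 -> V=0 FIRE
t=4: input=2 -> V=6
t=5: input=0 -> V=4
t=6: input=2 -> V=8
t=7: input=4 -> V=0 FIRE
t=8: input=5 -> V=0 FIRE
t=9: input=0 -> V=0

Answer: 2 4 1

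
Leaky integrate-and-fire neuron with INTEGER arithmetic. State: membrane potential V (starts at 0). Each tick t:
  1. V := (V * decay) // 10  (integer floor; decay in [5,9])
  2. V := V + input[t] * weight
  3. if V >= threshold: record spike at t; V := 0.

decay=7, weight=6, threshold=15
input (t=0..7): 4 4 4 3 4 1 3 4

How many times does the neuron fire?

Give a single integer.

Answer: 7

Derivation:
t=0: input=4 -> V=0 FIRE
t=1: input=4 -> V=0 FIRE
t=2: input=4 -> V=0 FIRE
t=3: input=3 -> V=0 FIRE
t=4: input=4 -> V=0 FIRE
t=5: input=1 -> V=6
t=6: input=3 -> V=0 FIRE
t=7: input=4 -> V=0 FIRE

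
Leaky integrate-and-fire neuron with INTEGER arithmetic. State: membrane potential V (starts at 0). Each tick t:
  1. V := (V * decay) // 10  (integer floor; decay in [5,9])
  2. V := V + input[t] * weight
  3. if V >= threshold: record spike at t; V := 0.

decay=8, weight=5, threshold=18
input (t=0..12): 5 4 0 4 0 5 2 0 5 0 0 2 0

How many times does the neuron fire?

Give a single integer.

t=0: input=5 -> V=0 FIRE
t=1: input=4 -> V=0 FIRE
t=2: input=0 -> V=0
t=3: input=4 -> V=0 FIRE
t=4: input=0 -> V=0
t=5: input=5 -> V=0 FIRE
t=6: input=2 -> V=10
t=7: input=0 -> V=8
t=8: input=5 -> V=0 FIRE
t=9: input=0 -> V=0
t=10: input=0 -> V=0
t=11: input=2 -> V=10
t=12: input=0 -> V=8

Answer: 5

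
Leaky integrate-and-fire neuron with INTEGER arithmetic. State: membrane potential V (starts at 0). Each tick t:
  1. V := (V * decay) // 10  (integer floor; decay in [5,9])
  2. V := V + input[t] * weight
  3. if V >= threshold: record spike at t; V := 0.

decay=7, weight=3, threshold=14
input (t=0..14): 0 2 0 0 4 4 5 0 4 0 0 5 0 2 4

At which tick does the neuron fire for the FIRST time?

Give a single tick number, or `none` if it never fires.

Answer: 5

Derivation:
t=0: input=0 -> V=0
t=1: input=2 -> V=6
t=2: input=0 -> V=4
t=3: input=0 -> V=2
t=4: input=4 -> V=13
t=5: input=4 -> V=0 FIRE
t=6: input=5 -> V=0 FIRE
t=7: input=0 -> V=0
t=8: input=4 -> V=12
t=9: input=0 -> V=8
t=10: input=0 -> V=5
t=11: input=5 -> V=0 FIRE
t=12: input=0 -> V=0
t=13: input=2 -> V=6
t=14: input=4 -> V=0 FIRE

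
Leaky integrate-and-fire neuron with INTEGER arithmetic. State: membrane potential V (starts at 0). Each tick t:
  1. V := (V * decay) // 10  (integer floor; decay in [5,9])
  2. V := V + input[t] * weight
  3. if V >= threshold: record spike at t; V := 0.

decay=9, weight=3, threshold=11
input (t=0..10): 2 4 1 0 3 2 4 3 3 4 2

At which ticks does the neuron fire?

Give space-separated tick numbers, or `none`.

t=0: input=2 -> V=6
t=1: input=4 -> V=0 FIRE
t=2: input=1 -> V=3
t=3: input=0 -> V=2
t=4: input=3 -> V=10
t=5: input=2 -> V=0 FIRE
t=6: input=4 -> V=0 FIRE
t=7: input=3 -> V=9
t=8: input=3 -> V=0 FIRE
t=9: input=4 -> V=0 FIRE
t=10: input=2 -> V=6

Answer: 1 5 6 8 9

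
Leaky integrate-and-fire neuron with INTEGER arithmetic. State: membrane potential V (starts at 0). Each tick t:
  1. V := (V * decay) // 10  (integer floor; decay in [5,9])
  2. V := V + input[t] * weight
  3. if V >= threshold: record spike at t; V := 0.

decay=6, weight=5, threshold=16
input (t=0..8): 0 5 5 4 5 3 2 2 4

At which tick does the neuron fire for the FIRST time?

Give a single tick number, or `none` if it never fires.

t=0: input=0 -> V=0
t=1: input=5 -> V=0 FIRE
t=2: input=5 -> V=0 FIRE
t=3: input=4 -> V=0 FIRE
t=4: input=5 -> V=0 FIRE
t=5: input=3 -> V=15
t=6: input=2 -> V=0 FIRE
t=7: input=2 -> V=10
t=8: input=4 -> V=0 FIRE

Answer: 1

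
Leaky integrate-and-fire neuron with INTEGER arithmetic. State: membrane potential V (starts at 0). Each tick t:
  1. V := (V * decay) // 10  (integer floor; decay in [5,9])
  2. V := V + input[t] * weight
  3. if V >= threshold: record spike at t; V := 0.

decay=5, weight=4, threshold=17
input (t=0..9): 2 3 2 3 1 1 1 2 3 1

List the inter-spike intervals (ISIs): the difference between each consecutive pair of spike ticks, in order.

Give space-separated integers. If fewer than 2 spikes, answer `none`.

t=0: input=2 -> V=8
t=1: input=3 -> V=16
t=2: input=2 -> V=16
t=3: input=3 -> V=0 FIRE
t=4: input=1 -> V=4
t=5: input=1 -> V=6
t=6: input=1 -> V=7
t=7: input=2 -> V=11
t=8: input=3 -> V=0 FIRE
t=9: input=1 -> V=4

Answer: 5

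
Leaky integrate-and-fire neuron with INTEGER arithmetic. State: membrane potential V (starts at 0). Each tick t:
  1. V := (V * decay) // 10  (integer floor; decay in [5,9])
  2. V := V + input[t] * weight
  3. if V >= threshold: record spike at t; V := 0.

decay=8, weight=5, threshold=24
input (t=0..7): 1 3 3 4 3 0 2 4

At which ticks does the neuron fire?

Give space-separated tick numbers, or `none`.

Answer: 2 4 7

Derivation:
t=0: input=1 -> V=5
t=1: input=3 -> V=19
t=2: input=3 -> V=0 FIRE
t=3: input=4 -> V=20
t=4: input=3 -> V=0 FIRE
t=5: input=0 -> V=0
t=6: input=2 -> V=10
t=7: input=4 -> V=0 FIRE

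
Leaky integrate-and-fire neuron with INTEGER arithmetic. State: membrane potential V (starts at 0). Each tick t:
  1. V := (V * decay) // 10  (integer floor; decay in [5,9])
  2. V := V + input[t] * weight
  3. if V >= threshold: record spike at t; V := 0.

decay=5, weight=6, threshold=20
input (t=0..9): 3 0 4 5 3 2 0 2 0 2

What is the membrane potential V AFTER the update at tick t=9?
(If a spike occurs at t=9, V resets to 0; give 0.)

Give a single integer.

Answer: 15

Derivation:
t=0: input=3 -> V=18
t=1: input=0 -> V=9
t=2: input=4 -> V=0 FIRE
t=3: input=5 -> V=0 FIRE
t=4: input=3 -> V=18
t=5: input=2 -> V=0 FIRE
t=6: input=0 -> V=0
t=7: input=2 -> V=12
t=8: input=0 -> V=6
t=9: input=2 -> V=15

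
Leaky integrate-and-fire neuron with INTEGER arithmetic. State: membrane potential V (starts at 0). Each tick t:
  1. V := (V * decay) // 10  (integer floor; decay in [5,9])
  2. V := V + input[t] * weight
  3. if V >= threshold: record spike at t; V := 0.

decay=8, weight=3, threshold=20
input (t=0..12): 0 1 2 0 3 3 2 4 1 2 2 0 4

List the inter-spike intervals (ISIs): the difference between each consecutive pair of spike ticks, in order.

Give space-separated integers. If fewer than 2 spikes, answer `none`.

Answer: 6

Derivation:
t=0: input=0 -> V=0
t=1: input=1 -> V=3
t=2: input=2 -> V=8
t=3: input=0 -> V=6
t=4: input=3 -> V=13
t=5: input=3 -> V=19
t=6: input=2 -> V=0 FIRE
t=7: input=4 -> V=12
t=8: input=1 -> V=12
t=9: input=2 -> V=15
t=10: input=2 -> V=18
t=11: input=0 -> V=14
t=12: input=4 -> V=0 FIRE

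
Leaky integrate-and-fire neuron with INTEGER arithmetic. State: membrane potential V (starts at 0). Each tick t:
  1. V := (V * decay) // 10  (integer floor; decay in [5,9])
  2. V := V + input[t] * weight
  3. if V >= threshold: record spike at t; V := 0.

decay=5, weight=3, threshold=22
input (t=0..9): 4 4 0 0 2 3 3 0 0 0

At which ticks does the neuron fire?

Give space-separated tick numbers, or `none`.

t=0: input=4 -> V=12
t=1: input=4 -> V=18
t=2: input=0 -> V=9
t=3: input=0 -> V=4
t=4: input=2 -> V=8
t=5: input=3 -> V=13
t=6: input=3 -> V=15
t=7: input=0 -> V=7
t=8: input=0 -> V=3
t=9: input=0 -> V=1

Answer: none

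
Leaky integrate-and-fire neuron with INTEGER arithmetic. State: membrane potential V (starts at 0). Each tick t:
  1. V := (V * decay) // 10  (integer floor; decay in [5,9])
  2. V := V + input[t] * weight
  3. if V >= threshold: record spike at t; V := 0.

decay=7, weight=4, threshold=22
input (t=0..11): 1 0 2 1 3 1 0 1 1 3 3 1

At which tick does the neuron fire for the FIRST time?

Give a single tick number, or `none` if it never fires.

Answer: 10

Derivation:
t=0: input=1 -> V=4
t=1: input=0 -> V=2
t=2: input=2 -> V=9
t=3: input=1 -> V=10
t=4: input=3 -> V=19
t=5: input=1 -> V=17
t=6: input=0 -> V=11
t=7: input=1 -> V=11
t=8: input=1 -> V=11
t=9: input=3 -> V=19
t=10: input=3 -> V=0 FIRE
t=11: input=1 -> V=4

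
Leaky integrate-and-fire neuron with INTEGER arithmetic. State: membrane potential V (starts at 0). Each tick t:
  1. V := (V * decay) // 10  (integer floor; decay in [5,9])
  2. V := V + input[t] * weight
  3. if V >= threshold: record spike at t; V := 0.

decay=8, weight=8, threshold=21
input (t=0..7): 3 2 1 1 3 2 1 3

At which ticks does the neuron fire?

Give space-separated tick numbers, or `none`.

t=0: input=3 -> V=0 FIRE
t=1: input=2 -> V=16
t=2: input=1 -> V=20
t=3: input=1 -> V=0 FIRE
t=4: input=3 -> V=0 FIRE
t=5: input=2 -> V=16
t=6: input=1 -> V=20
t=7: input=3 -> V=0 FIRE

Answer: 0 3 4 7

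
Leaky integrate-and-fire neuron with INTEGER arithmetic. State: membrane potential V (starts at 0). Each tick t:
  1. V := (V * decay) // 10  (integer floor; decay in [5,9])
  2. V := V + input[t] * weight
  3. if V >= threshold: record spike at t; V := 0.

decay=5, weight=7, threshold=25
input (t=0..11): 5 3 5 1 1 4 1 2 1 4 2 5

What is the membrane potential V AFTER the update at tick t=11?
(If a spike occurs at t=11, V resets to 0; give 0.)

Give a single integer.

t=0: input=5 -> V=0 FIRE
t=1: input=3 -> V=21
t=2: input=5 -> V=0 FIRE
t=3: input=1 -> V=7
t=4: input=1 -> V=10
t=5: input=4 -> V=0 FIRE
t=6: input=1 -> V=7
t=7: input=2 -> V=17
t=8: input=1 -> V=15
t=9: input=4 -> V=0 FIRE
t=10: input=2 -> V=14
t=11: input=5 -> V=0 FIRE

Answer: 0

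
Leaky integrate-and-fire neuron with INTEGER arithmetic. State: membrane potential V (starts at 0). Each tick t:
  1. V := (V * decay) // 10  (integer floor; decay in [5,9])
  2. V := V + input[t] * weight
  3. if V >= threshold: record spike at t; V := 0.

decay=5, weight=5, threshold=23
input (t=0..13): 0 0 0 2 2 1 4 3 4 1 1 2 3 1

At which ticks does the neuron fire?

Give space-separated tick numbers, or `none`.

Answer: 6 8

Derivation:
t=0: input=0 -> V=0
t=1: input=0 -> V=0
t=2: input=0 -> V=0
t=3: input=2 -> V=10
t=4: input=2 -> V=15
t=5: input=1 -> V=12
t=6: input=4 -> V=0 FIRE
t=7: input=3 -> V=15
t=8: input=4 -> V=0 FIRE
t=9: input=1 -> V=5
t=10: input=1 -> V=7
t=11: input=2 -> V=13
t=12: input=3 -> V=21
t=13: input=1 -> V=15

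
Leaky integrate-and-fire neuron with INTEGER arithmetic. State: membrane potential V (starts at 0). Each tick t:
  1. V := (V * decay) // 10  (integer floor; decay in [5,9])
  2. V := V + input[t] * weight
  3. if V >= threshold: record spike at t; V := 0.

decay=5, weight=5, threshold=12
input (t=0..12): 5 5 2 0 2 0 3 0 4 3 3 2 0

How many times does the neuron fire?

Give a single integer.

Answer: 7

Derivation:
t=0: input=5 -> V=0 FIRE
t=1: input=5 -> V=0 FIRE
t=2: input=2 -> V=10
t=3: input=0 -> V=5
t=4: input=2 -> V=0 FIRE
t=5: input=0 -> V=0
t=6: input=3 -> V=0 FIRE
t=7: input=0 -> V=0
t=8: input=4 -> V=0 FIRE
t=9: input=3 -> V=0 FIRE
t=10: input=3 -> V=0 FIRE
t=11: input=2 -> V=10
t=12: input=0 -> V=5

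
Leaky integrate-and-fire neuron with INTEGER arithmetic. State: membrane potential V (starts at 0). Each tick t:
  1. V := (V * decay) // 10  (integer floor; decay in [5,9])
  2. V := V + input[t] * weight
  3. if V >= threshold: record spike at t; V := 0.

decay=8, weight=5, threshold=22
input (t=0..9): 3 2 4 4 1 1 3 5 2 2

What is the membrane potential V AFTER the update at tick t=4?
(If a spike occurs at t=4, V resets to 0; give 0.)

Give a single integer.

t=0: input=3 -> V=15
t=1: input=2 -> V=0 FIRE
t=2: input=4 -> V=20
t=3: input=4 -> V=0 FIRE
t=4: input=1 -> V=5
t=5: input=1 -> V=9
t=6: input=3 -> V=0 FIRE
t=7: input=5 -> V=0 FIRE
t=8: input=2 -> V=10
t=9: input=2 -> V=18

Answer: 5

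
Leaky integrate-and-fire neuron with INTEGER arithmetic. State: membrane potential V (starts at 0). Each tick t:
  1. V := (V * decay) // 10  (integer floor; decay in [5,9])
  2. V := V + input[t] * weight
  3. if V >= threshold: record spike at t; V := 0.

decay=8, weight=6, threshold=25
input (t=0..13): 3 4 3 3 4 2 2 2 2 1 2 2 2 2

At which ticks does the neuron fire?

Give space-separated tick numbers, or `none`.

Answer: 1 3 5 8 12

Derivation:
t=0: input=3 -> V=18
t=1: input=4 -> V=0 FIRE
t=2: input=3 -> V=18
t=3: input=3 -> V=0 FIRE
t=4: input=4 -> V=24
t=5: input=2 -> V=0 FIRE
t=6: input=2 -> V=12
t=7: input=2 -> V=21
t=8: input=2 -> V=0 FIRE
t=9: input=1 -> V=6
t=10: input=2 -> V=16
t=11: input=2 -> V=24
t=12: input=2 -> V=0 FIRE
t=13: input=2 -> V=12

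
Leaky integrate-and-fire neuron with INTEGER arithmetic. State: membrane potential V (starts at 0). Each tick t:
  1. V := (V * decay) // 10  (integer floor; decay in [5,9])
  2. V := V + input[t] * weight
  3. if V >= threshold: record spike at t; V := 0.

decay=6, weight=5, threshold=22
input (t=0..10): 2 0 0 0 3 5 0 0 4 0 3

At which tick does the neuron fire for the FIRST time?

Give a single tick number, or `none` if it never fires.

Answer: 5

Derivation:
t=0: input=2 -> V=10
t=1: input=0 -> V=6
t=2: input=0 -> V=3
t=3: input=0 -> V=1
t=4: input=3 -> V=15
t=5: input=5 -> V=0 FIRE
t=6: input=0 -> V=0
t=7: input=0 -> V=0
t=8: input=4 -> V=20
t=9: input=0 -> V=12
t=10: input=3 -> V=0 FIRE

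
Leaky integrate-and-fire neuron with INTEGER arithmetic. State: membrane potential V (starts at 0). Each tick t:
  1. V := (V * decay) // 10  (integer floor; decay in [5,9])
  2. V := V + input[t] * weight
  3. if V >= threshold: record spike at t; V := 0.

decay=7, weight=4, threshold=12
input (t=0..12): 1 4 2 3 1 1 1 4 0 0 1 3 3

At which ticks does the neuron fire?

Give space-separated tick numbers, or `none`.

Answer: 1 3 7 11 12

Derivation:
t=0: input=1 -> V=4
t=1: input=4 -> V=0 FIRE
t=2: input=2 -> V=8
t=3: input=3 -> V=0 FIRE
t=4: input=1 -> V=4
t=5: input=1 -> V=6
t=6: input=1 -> V=8
t=7: input=4 -> V=0 FIRE
t=8: input=0 -> V=0
t=9: input=0 -> V=0
t=10: input=1 -> V=4
t=11: input=3 -> V=0 FIRE
t=12: input=3 -> V=0 FIRE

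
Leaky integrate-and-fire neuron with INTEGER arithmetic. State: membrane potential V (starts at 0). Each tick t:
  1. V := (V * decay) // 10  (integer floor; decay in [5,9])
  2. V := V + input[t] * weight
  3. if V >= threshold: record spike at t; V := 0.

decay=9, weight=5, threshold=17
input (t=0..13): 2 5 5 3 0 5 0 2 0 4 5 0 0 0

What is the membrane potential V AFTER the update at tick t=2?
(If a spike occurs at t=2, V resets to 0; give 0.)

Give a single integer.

t=0: input=2 -> V=10
t=1: input=5 -> V=0 FIRE
t=2: input=5 -> V=0 FIRE
t=3: input=3 -> V=15
t=4: input=0 -> V=13
t=5: input=5 -> V=0 FIRE
t=6: input=0 -> V=0
t=7: input=2 -> V=10
t=8: input=0 -> V=9
t=9: input=4 -> V=0 FIRE
t=10: input=5 -> V=0 FIRE
t=11: input=0 -> V=0
t=12: input=0 -> V=0
t=13: input=0 -> V=0

Answer: 0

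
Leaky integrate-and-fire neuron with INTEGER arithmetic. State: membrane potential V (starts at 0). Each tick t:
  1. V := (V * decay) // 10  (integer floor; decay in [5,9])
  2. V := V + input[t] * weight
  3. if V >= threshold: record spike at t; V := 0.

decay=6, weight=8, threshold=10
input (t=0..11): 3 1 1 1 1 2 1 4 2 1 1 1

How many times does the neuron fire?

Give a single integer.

t=0: input=3 -> V=0 FIRE
t=1: input=1 -> V=8
t=2: input=1 -> V=0 FIRE
t=3: input=1 -> V=8
t=4: input=1 -> V=0 FIRE
t=5: input=2 -> V=0 FIRE
t=6: input=1 -> V=8
t=7: input=4 -> V=0 FIRE
t=8: input=2 -> V=0 FIRE
t=9: input=1 -> V=8
t=10: input=1 -> V=0 FIRE
t=11: input=1 -> V=8

Answer: 7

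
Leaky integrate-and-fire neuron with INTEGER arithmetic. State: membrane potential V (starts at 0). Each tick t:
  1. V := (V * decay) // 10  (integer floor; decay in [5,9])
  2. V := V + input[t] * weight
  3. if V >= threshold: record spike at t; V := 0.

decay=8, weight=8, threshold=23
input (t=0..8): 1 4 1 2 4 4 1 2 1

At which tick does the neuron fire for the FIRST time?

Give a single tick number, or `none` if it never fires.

Answer: 1

Derivation:
t=0: input=1 -> V=8
t=1: input=4 -> V=0 FIRE
t=2: input=1 -> V=8
t=3: input=2 -> V=22
t=4: input=4 -> V=0 FIRE
t=5: input=4 -> V=0 FIRE
t=6: input=1 -> V=8
t=7: input=2 -> V=22
t=8: input=1 -> V=0 FIRE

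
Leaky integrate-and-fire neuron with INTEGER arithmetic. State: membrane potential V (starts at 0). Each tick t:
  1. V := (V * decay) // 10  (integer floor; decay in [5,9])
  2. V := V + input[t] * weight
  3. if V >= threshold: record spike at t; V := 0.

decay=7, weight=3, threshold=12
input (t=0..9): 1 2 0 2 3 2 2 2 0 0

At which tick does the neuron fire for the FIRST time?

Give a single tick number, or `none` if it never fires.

Answer: 4

Derivation:
t=0: input=1 -> V=3
t=1: input=2 -> V=8
t=2: input=0 -> V=5
t=3: input=2 -> V=9
t=4: input=3 -> V=0 FIRE
t=5: input=2 -> V=6
t=6: input=2 -> V=10
t=7: input=2 -> V=0 FIRE
t=8: input=0 -> V=0
t=9: input=0 -> V=0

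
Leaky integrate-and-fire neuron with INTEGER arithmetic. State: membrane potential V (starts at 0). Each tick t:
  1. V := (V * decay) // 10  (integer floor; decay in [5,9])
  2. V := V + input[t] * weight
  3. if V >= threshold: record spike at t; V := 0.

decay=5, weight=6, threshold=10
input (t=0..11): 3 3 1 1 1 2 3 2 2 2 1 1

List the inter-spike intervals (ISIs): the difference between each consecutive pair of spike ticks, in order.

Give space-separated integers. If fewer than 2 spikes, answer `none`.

t=0: input=3 -> V=0 FIRE
t=1: input=3 -> V=0 FIRE
t=2: input=1 -> V=6
t=3: input=1 -> V=9
t=4: input=1 -> V=0 FIRE
t=5: input=2 -> V=0 FIRE
t=6: input=3 -> V=0 FIRE
t=7: input=2 -> V=0 FIRE
t=8: input=2 -> V=0 FIRE
t=9: input=2 -> V=0 FIRE
t=10: input=1 -> V=6
t=11: input=1 -> V=9

Answer: 1 3 1 1 1 1 1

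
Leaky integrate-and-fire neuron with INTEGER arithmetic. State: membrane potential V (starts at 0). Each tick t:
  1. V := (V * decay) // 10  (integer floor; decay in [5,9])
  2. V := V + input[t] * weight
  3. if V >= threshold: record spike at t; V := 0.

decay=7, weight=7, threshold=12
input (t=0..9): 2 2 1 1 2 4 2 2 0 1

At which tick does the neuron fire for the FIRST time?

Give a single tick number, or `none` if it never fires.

Answer: 0

Derivation:
t=0: input=2 -> V=0 FIRE
t=1: input=2 -> V=0 FIRE
t=2: input=1 -> V=7
t=3: input=1 -> V=11
t=4: input=2 -> V=0 FIRE
t=5: input=4 -> V=0 FIRE
t=6: input=2 -> V=0 FIRE
t=7: input=2 -> V=0 FIRE
t=8: input=0 -> V=0
t=9: input=1 -> V=7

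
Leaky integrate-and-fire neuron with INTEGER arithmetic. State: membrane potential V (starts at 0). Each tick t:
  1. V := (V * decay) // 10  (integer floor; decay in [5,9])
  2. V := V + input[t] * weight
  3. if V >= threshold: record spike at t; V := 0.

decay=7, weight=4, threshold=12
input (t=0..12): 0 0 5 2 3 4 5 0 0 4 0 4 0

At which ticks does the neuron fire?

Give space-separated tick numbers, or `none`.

t=0: input=0 -> V=0
t=1: input=0 -> V=0
t=2: input=5 -> V=0 FIRE
t=3: input=2 -> V=8
t=4: input=3 -> V=0 FIRE
t=5: input=4 -> V=0 FIRE
t=6: input=5 -> V=0 FIRE
t=7: input=0 -> V=0
t=8: input=0 -> V=0
t=9: input=4 -> V=0 FIRE
t=10: input=0 -> V=0
t=11: input=4 -> V=0 FIRE
t=12: input=0 -> V=0

Answer: 2 4 5 6 9 11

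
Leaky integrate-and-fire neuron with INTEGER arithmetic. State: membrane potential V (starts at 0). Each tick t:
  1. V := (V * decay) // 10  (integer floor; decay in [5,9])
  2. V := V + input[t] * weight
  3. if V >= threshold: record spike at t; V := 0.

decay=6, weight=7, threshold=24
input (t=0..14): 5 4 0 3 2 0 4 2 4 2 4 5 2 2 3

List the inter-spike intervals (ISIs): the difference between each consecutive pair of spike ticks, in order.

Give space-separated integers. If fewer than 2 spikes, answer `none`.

t=0: input=5 -> V=0 FIRE
t=1: input=4 -> V=0 FIRE
t=2: input=0 -> V=0
t=3: input=3 -> V=21
t=4: input=2 -> V=0 FIRE
t=5: input=0 -> V=0
t=6: input=4 -> V=0 FIRE
t=7: input=2 -> V=14
t=8: input=4 -> V=0 FIRE
t=9: input=2 -> V=14
t=10: input=4 -> V=0 FIRE
t=11: input=5 -> V=0 FIRE
t=12: input=2 -> V=14
t=13: input=2 -> V=22
t=14: input=3 -> V=0 FIRE

Answer: 1 3 2 2 2 1 3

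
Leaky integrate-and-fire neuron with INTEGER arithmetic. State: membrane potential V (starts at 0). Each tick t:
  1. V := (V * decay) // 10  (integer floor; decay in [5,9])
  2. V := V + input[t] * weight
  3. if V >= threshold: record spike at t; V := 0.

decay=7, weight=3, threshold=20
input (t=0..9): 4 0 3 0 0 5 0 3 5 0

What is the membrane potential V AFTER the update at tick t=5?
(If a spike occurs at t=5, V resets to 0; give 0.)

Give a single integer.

Answer: 19

Derivation:
t=0: input=4 -> V=12
t=1: input=0 -> V=8
t=2: input=3 -> V=14
t=3: input=0 -> V=9
t=4: input=0 -> V=6
t=5: input=5 -> V=19
t=6: input=0 -> V=13
t=7: input=3 -> V=18
t=8: input=5 -> V=0 FIRE
t=9: input=0 -> V=0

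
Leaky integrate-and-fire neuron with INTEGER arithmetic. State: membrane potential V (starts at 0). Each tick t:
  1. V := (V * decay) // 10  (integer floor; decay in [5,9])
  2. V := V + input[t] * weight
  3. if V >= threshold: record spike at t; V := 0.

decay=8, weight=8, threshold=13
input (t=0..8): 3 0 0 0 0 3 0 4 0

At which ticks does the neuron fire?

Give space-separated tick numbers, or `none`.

Answer: 0 5 7

Derivation:
t=0: input=3 -> V=0 FIRE
t=1: input=0 -> V=0
t=2: input=0 -> V=0
t=3: input=0 -> V=0
t=4: input=0 -> V=0
t=5: input=3 -> V=0 FIRE
t=6: input=0 -> V=0
t=7: input=4 -> V=0 FIRE
t=8: input=0 -> V=0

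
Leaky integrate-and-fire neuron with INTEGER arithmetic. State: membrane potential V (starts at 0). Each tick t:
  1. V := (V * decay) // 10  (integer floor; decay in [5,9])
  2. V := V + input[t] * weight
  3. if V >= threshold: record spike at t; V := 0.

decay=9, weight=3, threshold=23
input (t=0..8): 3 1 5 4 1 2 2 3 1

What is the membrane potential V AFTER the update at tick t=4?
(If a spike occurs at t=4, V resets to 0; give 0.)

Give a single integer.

Answer: 13

Derivation:
t=0: input=3 -> V=9
t=1: input=1 -> V=11
t=2: input=5 -> V=0 FIRE
t=3: input=4 -> V=12
t=4: input=1 -> V=13
t=5: input=2 -> V=17
t=6: input=2 -> V=21
t=7: input=3 -> V=0 FIRE
t=8: input=1 -> V=3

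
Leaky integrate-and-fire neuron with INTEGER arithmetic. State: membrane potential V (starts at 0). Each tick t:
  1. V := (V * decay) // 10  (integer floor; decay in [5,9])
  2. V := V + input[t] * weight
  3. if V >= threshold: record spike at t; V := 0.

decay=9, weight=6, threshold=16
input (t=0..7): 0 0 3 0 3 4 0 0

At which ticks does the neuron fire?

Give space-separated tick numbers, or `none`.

Answer: 2 4 5

Derivation:
t=0: input=0 -> V=0
t=1: input=0 -> V=0
t=2: input=3 -> V=0 FIRE
t=3: input=0 -> V=0
t=4: input=3 -> V=0 FIRE
t=5: input=4 -> V=0 FIRE
t=6: input=0 -> V=0
t=7: input=0 -> V=0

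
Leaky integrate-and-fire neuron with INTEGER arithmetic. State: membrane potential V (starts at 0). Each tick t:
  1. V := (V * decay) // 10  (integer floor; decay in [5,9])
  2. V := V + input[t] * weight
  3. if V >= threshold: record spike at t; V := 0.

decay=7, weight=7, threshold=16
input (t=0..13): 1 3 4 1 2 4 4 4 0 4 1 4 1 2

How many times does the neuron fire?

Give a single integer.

Answer: 9

Derivation:
t=0: input=1 -> V=7
t=1: input=3 -> V=0 FIRE
t=2: input=4 -> V=0 FIRE
t=3: input=1 -> V=7
t=4: input=2 -> V=0 FIRE
t=5: input=4 -> V=0 FIRE
t=6: input=4 -> V=0 FIRE
t=7: input=4 -> V=0 FIRE
t=8: input=0 -> V=0
t=9: input=4 -> V=0 FIRE
t=10: input=1 -> V=7
t=11: input=4 -> V=0 FIRE
t=12: input=1 -> V=7
t=13: input=2 -> V=0 FIRE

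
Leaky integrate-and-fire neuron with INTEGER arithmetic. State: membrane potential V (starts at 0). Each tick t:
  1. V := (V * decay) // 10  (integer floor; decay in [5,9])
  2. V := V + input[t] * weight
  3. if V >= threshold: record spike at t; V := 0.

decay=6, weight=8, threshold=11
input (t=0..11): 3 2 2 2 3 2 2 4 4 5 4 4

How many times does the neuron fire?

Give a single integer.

Answer: 12

Derivation:
t=0: input=3 -> V=0 FIRE
t=1: input=2 -> V=0 FIRE
t=2: input=2 -> V=0 FIRE
t=3: input=2 -> V=0 FIRE
t=4: input=3 -> V=0 FIRE
t=5: input=2 -> V=0 FIRE
t=6: input=2 -> V=0 FIRE
t=7: input=4 -> V=0 FIRE
t=8: input=4 -> V=0 FIRE
t=9: input=5 -> V=0 FIRE
t=10: input=4 -> V=0 FIRE
t=11: input=4 -> V=0 FIRE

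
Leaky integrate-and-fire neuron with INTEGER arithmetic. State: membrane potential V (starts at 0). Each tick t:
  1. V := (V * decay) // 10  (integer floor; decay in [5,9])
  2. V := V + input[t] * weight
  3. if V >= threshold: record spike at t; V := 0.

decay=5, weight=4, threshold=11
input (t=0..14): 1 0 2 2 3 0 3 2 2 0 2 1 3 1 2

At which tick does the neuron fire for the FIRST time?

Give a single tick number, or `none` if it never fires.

t=0: input=1 -> V=4
t=1: input=0 -> V=2
t=2: input=2 -> V=9
t=3: input=2 -> V=0 FIRE
t=4: input=3 -> V=0 FIRE
t=5: input=0 -> V=0
t=6: input=3 -> V=0 FIRE
t=7: input=2 -> V=8
t=8: input=2 -> V=0 FIRE
t=9: input=0 -> V=0
t=10: input=2 -> V=8
t=11: input=1 -> V=8
t=12: input=3 -> V=0 FIRE
t=13: input=1 -> V=4
t=14: input=2 -> V=10

Answer: 3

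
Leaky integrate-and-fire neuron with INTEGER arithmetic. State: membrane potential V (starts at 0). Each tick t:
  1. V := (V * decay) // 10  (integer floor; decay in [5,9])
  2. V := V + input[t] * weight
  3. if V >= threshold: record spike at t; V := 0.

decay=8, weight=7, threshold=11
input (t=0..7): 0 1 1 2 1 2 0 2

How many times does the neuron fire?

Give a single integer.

Answer: 4

Derivation:
t=0: input=0 -> V=0
t=1: input=1 -> V=7
t=2: input=1 -> V=0 FIRE
t=3: input=2 -> V=0 FIRE
t=4: input=1 -> V=7
t=5: input=2 -> V=0 FIRE
t=6: input=0 -> V=0
t=7: input=2 -> V=0 FIRE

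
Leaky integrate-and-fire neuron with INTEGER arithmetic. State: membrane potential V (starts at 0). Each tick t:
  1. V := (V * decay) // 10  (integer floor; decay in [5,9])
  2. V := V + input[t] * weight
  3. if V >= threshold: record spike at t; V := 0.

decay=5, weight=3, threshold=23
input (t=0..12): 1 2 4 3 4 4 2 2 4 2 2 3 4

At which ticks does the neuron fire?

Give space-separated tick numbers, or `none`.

t=0: input=1 -> V=3
t=1: input=2 -> V=7
t=2: input=4 -> V=15
t=3: input=3 -> V=16
t=4: input=4 -> V=20
t=5: input=4 -> V=22
t=6: input=2 -> V=17
t=7: input=2 -> V=14
t=8: input=4 -> V=19
t=9: input=2 -> V=15
t=10: input=2 -> V=13
t=11: input=3 -> V=15
t=12: input=4 -> V=19

Answer: none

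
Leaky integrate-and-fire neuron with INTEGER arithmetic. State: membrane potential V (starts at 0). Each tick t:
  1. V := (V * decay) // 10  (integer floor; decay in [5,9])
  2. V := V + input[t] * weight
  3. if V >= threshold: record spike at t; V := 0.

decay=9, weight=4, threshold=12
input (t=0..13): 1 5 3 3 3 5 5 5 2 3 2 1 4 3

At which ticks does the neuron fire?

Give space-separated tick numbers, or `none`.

t=0: input=1 -> V=4
t=1: input=5 -> V=0 FIRE
t=2: input=3 -> V=0 FIRE
t=3: input=3 -> V=0 FIRE
t=4: input=3 -> V=0 FIRE
t=5: input=5 -> V=0 FIRE
t=6: input=5 -> V=0 FIRE
t=7: input=5 -> V=0 FIRE
t=8: input=2 -> V=8
t=9: input=3 -> V=0 FIRE
t=10: input=2 -> V=8
t=11: input=1 -> V=11
t=12: input=4 -> V=0 FIRE
t=13: input=3 -> V=0 FIRE

Answer: 1 2 3 4 5 6 7 9 12 13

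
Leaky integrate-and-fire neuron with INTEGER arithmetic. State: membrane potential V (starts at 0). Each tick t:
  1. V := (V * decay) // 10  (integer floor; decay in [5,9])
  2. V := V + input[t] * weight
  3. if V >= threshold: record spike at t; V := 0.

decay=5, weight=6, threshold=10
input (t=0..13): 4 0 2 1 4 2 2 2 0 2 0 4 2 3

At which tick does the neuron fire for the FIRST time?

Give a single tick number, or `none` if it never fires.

Answer: 0

Derivation:
t=0: input=4 -> V=0 FIRE
t=1: input=0 -> V=0
t=2: input=2 -> V=0 FIRE
t=3: input=1 -> V=6
t=4: input=4 -> V=0 FIRE
t=5: input=2 -> V=0 FIRE
t=6: input=2 -> V=0 FIRE
t=7: input=2 -> V=0 FIRE
t=8: input=0 -> V=0
t=9: input=2 -> V=0 FIRE
t=10: input=0 -> V=0
t=11: input=4 -> V=0 FIRE
t=12: input=2 -> V=0 FIRE
t=13: input=3 -> V=0 FIRE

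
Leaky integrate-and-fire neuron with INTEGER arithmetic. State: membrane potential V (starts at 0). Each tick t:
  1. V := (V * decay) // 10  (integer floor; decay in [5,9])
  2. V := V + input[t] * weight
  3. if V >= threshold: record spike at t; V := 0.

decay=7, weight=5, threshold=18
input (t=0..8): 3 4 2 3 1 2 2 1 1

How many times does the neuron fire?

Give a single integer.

t=0: input=3 -> V=15
t=1: input=4 -> V=0 FIRE
t=2: input=2 -> V=10
t=3: input=3 -> V=0 FIRE
t=4: input=1 -> V=5
t=5: input=2 -> V=13
t=6: input=2 -> V=0 FIRE
t=7: input=1 -> V=5
t=8: input=1 -> V=8

Answer: 3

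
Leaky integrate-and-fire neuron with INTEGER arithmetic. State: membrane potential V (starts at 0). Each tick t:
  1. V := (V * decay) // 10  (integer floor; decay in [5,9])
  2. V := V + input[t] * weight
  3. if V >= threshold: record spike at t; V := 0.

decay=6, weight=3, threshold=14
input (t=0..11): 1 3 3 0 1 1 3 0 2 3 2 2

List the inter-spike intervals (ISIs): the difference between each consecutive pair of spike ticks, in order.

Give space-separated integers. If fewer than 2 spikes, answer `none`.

t=0: input=1 -> V=3
t=1: input=3 -> V=10
t=2: input=3 -> V=0 FIRE
t=3: input=0 -> V=0
t=4: input=1 -> V=3
t=5: input=1 -> V=4
t=6: input=3 -> V=11
t=7: input=0 -> V=6
t=8: input=2 -> V=9
t=9: input=3 -> V=0 FIRE
t=10: input=2 -> V=6
t=11: input=2 -> V=9

Answer: 7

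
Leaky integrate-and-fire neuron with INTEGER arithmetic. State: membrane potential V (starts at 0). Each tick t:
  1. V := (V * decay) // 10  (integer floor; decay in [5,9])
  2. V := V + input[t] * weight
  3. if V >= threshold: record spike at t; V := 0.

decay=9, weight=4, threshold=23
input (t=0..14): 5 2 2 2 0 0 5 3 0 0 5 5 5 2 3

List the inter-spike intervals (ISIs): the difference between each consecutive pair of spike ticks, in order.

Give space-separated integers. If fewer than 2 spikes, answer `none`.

Answer: 5 4 2

Derivation:
t=0: input=5 -> V=20
t=1: input=2 -> V=0 FIRE
t=2: input=2 -> V=8
t=3: input=2 -> V=15
t=4: input=0 -> V=13
t=5: input=0 -> V=11
t=6: input=5 -> V=0 FIRE
t=7: input=3 -> V=12
t=8: input=0 -> V=10
t=9: input=0 -> V=9
t=10: input=5 -> V=0 FIRE
t=11: input=5 -> V=20
t=12: input=5 -> V=0 FIRE
t=13: input=2 -> V=8
t=14: input=3 -> V=19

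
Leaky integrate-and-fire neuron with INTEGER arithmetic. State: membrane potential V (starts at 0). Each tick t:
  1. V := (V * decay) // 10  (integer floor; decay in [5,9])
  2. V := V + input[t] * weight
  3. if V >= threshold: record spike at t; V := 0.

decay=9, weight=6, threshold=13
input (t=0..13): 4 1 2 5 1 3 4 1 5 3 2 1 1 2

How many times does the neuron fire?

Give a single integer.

Answer: 9

Derivation:
t=0: input=4 -> V=0 FIRE
t=1: input=1 -> V=6
t=2: input=2 -> V=0 FIRE
t=3: input=5 -> V=0 FIRE
t=4: input=1 -> V=6
t=5: input=3 -> V=0 FIRE
t=6: input=4 -> V=0 FIRE
t=7: input=1 -> V=6
t=8: input=5 -> V=0 FIRE
t=9: input=3 -> V=0 FIRE
t=10: input=2 -> V=12
t=11: input=1 -> V=0 FIRE
t=12: input=1 -> V=6
t=13: input=2 -> V=0 FIRE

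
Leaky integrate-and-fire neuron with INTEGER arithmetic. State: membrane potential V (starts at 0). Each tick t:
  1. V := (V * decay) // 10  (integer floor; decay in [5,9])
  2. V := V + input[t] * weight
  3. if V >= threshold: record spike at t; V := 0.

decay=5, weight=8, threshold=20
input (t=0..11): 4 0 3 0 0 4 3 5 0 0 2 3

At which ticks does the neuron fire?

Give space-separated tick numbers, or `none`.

t=0: input=4 -> V=0 FIRE
t=1: input=0 -> V=0
t=2: input=3 -> V=0 FIRE
t=3: input=0 -> V=0
t=4: input=0 -> V=0
t=5: input=4 -> V=0 FIRE
t=6: input=3 -> V=0 FIRE
t=7: input=5 -> V=0 FIRE
t=8: input=0 -> V=0
t=9: input=0 -> V=0
t=10: input=2 -> V=16
t=11: input=3 -> V=0 FIRE

Answer: 0 2 5 6 7 11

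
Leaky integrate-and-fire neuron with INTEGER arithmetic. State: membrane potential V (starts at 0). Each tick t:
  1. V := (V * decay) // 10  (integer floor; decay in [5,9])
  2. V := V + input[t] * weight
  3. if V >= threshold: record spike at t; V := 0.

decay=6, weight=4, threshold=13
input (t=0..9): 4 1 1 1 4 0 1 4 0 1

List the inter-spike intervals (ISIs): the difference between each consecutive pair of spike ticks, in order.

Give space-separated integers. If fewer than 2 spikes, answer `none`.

Answer: 4 3

Derivation:
t=0: input=4 -> V=0 FIRE
t=1: input=1 -> V=4
t=2: input=1 -> V=6
t=3: input=1 -> V=7
t=4: input=4 -> V=0 FIRE
t=5: input=0 -> V=0
t=6: input=1 -> V=4
t=7: input=4 -> V=0 FIRE
t=8: input=0 -> V=0
t=9: input=1 -> V=4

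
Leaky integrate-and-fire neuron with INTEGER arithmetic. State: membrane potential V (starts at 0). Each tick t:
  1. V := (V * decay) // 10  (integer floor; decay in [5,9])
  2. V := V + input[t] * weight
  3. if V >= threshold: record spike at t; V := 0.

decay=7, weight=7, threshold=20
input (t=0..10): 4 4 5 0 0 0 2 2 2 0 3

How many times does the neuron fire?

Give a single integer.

Answer: 5

Derivation:
t=0: input=4 -> V=0 FIRE
t=1: input=4 -> V=0 FIRE
t=2: input=5 -> V=0 FIRE
t=3: input=0 -> V=0
t=4: input=0 -> V=0
t=5: input=0 -> V=0
t=6: input=2 -> V=14
t=7: input=2 -> V=0 FIRE
t=8: input=2 -> V=14
t=9: input=0 -> V=9
t=10: input=3 -> V=0 FIRE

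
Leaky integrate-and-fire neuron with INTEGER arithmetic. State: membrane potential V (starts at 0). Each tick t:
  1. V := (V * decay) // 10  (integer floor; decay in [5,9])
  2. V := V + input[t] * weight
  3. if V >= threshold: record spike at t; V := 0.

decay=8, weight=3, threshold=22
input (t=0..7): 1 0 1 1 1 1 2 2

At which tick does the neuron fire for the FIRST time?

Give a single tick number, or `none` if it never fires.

t=0: input=1 -> V=3
t=1: input=0 -> V=2
t=2: input=1 -> V=4
t=3: input=1 -> V=6
t=4: input=1 -> V=7
t=5: input=1 -> V=8
t=6: input=2 -> V=12
t=7: input=2 -> V=15

Answer: none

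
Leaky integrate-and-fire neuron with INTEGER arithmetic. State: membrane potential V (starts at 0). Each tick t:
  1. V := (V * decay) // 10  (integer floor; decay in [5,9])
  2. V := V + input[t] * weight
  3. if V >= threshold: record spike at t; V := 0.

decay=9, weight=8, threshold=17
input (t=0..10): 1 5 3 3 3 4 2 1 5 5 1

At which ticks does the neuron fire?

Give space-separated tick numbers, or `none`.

Answer: 1 2 3 4 5 7 8 9

Derivation:
t=0: input=1 -> V=8
t=1: input=5 -> V=0 FIRE
t=2: input=3 -> V=0 FIRE
t=3: input=3 -> V=0 FIRE
t=4: input=3 -> V=0 FIRE
t=5: input=4 -> V=0 FIRE
t=6: input=2 -> V=16
t=7: input=1 -> V=0 FIRE
t=8: input=5 -> V=0 FIRE
t=9: input=5 -> V=0 FIRE
t=10: input=1 -> V=8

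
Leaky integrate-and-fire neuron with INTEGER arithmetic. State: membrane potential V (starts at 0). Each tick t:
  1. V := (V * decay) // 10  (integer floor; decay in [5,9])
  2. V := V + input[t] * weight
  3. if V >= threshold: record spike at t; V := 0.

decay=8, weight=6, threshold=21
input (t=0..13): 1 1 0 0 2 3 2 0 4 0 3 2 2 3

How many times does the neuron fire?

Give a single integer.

t=0: input=1 -> V=6
t=1: input=1 -> V=10
t=2: input=0 -> V=8
t=3: input=0 -> V=6
t=4: input=2 -> V=16
t=5: input=3 -> V=0 FIRE
t=6: input=2 -> V=12
t=7: input=0 -> V=9
t=8: input=4 -> V=0 FIRE
t=9: input=0 -> V=0
t=10: input=3 -> V=18
t=11: input=2 -> V=0 FIRE
t=12: input=2 -> V=12
t=13: input=3 -> V=0 FIRE

Answer: 4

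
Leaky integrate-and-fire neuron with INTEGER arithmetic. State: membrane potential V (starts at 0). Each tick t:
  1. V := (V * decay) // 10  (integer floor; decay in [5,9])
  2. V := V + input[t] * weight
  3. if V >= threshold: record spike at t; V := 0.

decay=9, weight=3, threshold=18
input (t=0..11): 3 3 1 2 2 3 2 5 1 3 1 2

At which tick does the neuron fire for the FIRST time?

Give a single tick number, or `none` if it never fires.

t=0: input=3 -> V=9
t=1: input=3 -> V=17
t=2: input=1 -> V=0 FIRE
t=3: input=2 -> V=6
t=4: input=2 -> V=11
t=5: input=3 -> V=0 FIRE
t=6: input=2 -> V=6
t=7: input=5 -> V=0 FIRE
t=8: input=1 -> V=3
t=9: input=3 -> V=11
t=10: input=1 -> V=12
t=11: input=2 -> V=16

Answer: 2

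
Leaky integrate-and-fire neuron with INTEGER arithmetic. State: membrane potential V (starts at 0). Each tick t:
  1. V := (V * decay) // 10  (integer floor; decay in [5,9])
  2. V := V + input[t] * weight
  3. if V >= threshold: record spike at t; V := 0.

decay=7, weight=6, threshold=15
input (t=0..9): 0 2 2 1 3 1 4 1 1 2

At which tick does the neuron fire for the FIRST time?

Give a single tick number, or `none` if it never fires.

t=0: input=0 -> V=0
t=1: input=2 -> V=12
t=2: input=2 -> V=0 FIRE
t=3: input=1 -> V=6
t=4: input=3 -> V=0 FIRE
t=5: input=1 -> V=6
t=6: input=4 -> V=0 FIRE
t=7: input=1 -> V=6
t=8: input=1 -> V=10
t=9: input=2 -> V=0 FIRE

Answer: 2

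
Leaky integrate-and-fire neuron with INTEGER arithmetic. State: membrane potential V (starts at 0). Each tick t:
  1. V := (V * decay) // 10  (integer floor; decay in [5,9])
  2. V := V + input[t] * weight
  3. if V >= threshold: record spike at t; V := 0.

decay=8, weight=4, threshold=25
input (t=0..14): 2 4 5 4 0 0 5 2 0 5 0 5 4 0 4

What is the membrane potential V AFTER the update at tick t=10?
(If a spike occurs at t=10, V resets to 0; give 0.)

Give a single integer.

Answer: 19

Derivation:
t=0: input=2 -> V=8
t=1: input=4 -> V=22
t=2: input=5 -> V=0 FIRE
t=3: input=4 -> V=16
t=4: input=0 -> V=12
t=5: input=0 -> V=9
t=6: input=5 -> V=0 FIRE
t=7: input=2 -> V=8
t=8: input=0 -> V=6
t=9: input=5 -> V=24
t=10: input=0 -> V=19
t=11: input=5 -> V=0 FIRE
t=12: input=4 -> V=16
t=13: input=0 -> V=12
t=14: input=4 -> V=0 FIRE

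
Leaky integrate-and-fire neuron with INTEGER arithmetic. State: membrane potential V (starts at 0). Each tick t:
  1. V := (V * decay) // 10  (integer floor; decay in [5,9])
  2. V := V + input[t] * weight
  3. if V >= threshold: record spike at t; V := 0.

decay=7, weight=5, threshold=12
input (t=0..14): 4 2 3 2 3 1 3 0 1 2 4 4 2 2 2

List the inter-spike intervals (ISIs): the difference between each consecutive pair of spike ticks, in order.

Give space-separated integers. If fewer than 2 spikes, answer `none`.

Answer: 2 2 2 3 1 1 2

Derivation:
t=0: input=4 -> V=0 FIRE
t=1: input=2 -> V=10
t=2: input=3 -> V=0 FIRE
t=3: input=2 -> V=10
t=4: input=3 -> V=0 FIRE
t=5: input=1 -> V=5
t=6: input=3 -> V=0 FIRE
t=7: input=0 -> V=0
t=8: input=1 -> V=5
t=9: input=2 -> V=0 FIRE
t=10: input=4 -> V=0 FIRE
t=11: input=4 -> V=0 FIRE
t=12: input=2 -> V=10
t=13: input=2 -> V=0 FIRE
t=14: input=2 -> V=10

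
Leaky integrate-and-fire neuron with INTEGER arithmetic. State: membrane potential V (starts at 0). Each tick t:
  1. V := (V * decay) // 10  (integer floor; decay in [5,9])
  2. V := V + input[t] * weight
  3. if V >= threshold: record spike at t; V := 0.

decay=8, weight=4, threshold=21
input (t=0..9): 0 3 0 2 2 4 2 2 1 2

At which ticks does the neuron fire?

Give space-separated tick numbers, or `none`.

t=0: input=0 -> V=0
t=1: input=3 -> V=12
t=2: input=0 -> V=9
t=3: input=2 -> V=15
t=4: input=2 -> V=20
t=5: input=4 -> V=0 FIRE
t=6: input=2 -> V=8
t=7: input=2 -> V=14
t=8: input=1 -> V=15
t=9: input=2 -> V=20

Answer: 5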